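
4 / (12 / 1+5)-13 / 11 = -177 / 187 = -0.95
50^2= 2500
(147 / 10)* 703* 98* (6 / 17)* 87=2643256098 / 85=31097130.56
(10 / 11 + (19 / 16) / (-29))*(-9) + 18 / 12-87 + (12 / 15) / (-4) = -2386459 / 25520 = -93.51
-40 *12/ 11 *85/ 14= -20400/ 77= -264.94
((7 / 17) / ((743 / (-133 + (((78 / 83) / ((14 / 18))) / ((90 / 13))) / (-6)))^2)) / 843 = 199124288067 / 12717070929427900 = 0.00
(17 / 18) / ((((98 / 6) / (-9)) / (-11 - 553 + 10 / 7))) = 100419 / 343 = 292.77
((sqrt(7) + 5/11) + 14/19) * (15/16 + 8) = 3237/304 + 143 * sqrt(7)/16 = 34.29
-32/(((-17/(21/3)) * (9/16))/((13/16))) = 2912/153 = 19.03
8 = 8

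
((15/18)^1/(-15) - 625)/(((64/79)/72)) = -888829/16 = -55551.81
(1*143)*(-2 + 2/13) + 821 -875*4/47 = 22679/47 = 482.53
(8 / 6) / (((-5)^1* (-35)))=4 / 525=0.01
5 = 5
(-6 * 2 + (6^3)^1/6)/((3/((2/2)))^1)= 8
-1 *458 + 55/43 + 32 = -18263/43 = -424.72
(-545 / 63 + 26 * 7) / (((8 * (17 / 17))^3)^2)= 0.00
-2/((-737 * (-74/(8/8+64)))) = -65/27269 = -0.00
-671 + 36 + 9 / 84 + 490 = -4057 / 28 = -144.89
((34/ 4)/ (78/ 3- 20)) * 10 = 85/ 6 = 14.17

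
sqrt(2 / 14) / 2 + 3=sqrt(7) / 14 + 3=3.19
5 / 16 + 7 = 117 / 16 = 7.31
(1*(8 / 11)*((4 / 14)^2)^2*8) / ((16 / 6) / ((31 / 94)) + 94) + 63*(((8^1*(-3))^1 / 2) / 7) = -13540238220 / 125373017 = -108.00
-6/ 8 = -3/ 4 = -0.75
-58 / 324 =-29 / 162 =-0.18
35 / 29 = 1.21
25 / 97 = 0.26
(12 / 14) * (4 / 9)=8 / 21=0.38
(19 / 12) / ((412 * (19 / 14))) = 7 / 2472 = 0.00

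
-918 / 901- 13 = -743 / 53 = -14.02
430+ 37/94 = 40457/94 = 430.39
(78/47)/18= 13/141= 0.09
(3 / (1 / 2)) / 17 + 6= 108 / 17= 6.35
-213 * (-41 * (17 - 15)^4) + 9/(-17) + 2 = 2375401/17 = 139729.47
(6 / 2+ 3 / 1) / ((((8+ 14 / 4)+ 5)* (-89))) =-4 / 979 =-0.00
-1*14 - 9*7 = -77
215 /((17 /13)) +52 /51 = 8437 /51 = 165.43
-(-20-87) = 107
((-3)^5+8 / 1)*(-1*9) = 2115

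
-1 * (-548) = 548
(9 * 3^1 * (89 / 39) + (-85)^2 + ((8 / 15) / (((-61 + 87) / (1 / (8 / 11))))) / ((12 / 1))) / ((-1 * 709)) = -34101371 / 3318120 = -10.28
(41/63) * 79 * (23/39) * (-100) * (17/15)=-25328980/7371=-3436.30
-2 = -2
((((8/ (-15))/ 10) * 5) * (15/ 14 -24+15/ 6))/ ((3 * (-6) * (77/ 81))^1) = -0.32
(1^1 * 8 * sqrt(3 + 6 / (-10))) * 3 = 48 * sqrt(15) / 5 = 37.18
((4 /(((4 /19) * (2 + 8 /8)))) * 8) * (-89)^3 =-107155288 /3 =-35718429.33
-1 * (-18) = 18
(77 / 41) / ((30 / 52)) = 2002 / 615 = 3.26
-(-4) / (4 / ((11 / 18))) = 11 / 18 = 0.61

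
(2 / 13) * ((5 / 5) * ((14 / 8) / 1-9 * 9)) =-317 / 26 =-12.19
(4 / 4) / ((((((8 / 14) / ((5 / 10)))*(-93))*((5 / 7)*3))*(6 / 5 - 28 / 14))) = 49 / 8928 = 0.01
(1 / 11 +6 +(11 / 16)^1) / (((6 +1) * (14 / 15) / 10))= 89475 / 8624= 10.38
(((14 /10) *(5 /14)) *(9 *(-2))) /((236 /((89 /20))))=-801 /4720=-0.17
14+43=57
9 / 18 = 1 / 2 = 0.50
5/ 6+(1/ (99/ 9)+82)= 5473/ 66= 82.92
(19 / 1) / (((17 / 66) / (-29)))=-2139.18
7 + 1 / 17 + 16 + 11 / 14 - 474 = -107137 / 238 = -450.16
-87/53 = -1.64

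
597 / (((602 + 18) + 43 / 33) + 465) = 0.55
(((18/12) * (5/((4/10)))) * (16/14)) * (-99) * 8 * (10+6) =-1900800/7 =-271542.86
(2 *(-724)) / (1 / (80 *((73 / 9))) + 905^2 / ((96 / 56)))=-25368960 / 8370435527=-0.00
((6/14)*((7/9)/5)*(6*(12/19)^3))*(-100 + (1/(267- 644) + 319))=285334272/12929215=22.07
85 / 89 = 0.96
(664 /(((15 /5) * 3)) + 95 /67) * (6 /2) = 45343 /201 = 225.59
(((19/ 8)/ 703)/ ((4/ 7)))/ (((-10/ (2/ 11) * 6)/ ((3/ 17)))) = -7/ 2214080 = -0.00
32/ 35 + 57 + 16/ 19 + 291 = 232588/ 665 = 349.76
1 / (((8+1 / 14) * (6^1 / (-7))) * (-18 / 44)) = 1078 / 3051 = 0.35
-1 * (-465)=465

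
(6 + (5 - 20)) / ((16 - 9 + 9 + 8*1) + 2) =-9 / 26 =-0.35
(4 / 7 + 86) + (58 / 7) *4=838 / 7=119.71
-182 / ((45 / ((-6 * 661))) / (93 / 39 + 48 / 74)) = 27003172 / 555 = 48654.36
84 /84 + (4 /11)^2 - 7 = -710 /121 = -5.87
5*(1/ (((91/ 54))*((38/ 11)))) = 1485/ 1729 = 0.86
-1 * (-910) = 910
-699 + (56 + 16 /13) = -8343 /13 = -641.77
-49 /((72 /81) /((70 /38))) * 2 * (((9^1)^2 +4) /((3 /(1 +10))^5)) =-23477209525 /2052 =-11441135.25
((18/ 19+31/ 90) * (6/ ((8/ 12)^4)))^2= 3557287449/ 2310400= 1539.68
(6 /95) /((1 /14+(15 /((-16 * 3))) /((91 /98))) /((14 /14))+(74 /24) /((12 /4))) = 39312 /474715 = 0.08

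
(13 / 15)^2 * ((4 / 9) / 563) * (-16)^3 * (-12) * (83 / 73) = 919273472 / 27741825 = 33.14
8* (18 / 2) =72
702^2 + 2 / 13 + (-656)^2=12000822 / 13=923140.15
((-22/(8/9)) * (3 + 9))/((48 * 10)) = -99/160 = -0.62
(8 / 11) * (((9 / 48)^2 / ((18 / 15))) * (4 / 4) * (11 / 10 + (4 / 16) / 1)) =81 / 2816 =0.03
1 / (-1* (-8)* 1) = 1 / 8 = 0.12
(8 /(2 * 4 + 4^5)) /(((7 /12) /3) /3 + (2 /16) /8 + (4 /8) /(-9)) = 576 /1849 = 0.31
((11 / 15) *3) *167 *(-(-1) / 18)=1837 / 90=20.41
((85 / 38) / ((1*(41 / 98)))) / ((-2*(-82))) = 4165 / 127756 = 0.03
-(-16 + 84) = -68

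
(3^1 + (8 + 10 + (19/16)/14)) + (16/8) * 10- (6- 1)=8083/224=36.08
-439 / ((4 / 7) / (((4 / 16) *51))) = -156723 / 16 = -9795.19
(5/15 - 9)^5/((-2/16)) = 95051008/243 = 391156.41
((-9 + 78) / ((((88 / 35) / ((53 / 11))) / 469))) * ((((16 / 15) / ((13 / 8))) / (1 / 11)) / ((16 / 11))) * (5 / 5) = 4001977 / 13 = 307844.38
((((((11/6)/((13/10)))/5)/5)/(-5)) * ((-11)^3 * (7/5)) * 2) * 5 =204974/975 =210.23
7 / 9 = 0.78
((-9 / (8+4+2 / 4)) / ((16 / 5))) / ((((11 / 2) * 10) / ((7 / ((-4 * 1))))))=63 / 8800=0.01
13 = 13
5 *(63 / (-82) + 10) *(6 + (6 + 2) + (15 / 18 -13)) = 41635 / 492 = 84.62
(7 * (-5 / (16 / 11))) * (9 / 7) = -495 / 16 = -30.94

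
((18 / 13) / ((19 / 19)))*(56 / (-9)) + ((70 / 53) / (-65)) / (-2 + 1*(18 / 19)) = -59227 / 6890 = -8.60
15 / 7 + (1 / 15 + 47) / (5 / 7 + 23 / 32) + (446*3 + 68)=48568463 / 33705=1440.99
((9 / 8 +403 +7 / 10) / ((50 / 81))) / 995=1311633 / 1990000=0.66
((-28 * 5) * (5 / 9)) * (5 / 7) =-500 / 9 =-55.56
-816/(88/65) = -6630/11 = -602.73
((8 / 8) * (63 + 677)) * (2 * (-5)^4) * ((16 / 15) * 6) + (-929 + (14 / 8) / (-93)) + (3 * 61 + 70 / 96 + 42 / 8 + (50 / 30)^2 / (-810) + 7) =2140312223351 / 361584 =5919266.96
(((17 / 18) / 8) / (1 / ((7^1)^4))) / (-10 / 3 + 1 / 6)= -40817 / 456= -89.51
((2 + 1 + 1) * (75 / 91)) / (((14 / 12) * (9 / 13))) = 4.08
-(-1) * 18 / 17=18 / 17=1.06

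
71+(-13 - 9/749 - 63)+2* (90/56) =-2693/1498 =-1.80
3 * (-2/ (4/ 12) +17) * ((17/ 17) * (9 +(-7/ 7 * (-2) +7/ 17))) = 376.59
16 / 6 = 8 / 3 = 2.67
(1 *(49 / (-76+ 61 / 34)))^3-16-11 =-438250277305 / 16060229667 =-27.29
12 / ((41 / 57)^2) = 38988 / 1681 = 23.19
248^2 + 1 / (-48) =2952191 / 48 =61503.98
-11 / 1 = -11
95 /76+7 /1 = 33 /4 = 8.25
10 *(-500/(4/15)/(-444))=3125/74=42.23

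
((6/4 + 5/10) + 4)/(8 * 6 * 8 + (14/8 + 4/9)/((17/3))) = 1224/78415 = 0.02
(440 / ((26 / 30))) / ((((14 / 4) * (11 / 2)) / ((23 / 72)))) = 2300 / 273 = 8.42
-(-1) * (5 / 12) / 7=5 / 84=0.06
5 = 5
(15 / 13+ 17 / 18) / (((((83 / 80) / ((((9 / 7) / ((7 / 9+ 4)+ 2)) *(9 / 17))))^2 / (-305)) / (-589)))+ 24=275087257231128 / 77361217297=3555.88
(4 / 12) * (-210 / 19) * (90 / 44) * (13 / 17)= -20475 / 3553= -5.76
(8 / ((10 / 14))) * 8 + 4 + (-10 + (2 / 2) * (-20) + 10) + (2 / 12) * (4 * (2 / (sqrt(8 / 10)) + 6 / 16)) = 2 * sqrt(5) / 3 + 1477 / 20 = 75.34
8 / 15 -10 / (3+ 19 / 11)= -1.58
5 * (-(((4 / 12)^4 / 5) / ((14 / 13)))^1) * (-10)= 65 / 567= 0.11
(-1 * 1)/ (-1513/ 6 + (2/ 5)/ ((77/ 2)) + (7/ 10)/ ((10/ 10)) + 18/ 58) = 33495/ 8412133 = 0.00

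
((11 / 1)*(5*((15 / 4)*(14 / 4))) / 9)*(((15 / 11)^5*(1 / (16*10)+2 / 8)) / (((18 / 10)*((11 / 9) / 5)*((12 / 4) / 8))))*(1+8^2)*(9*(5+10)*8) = 26561513671875 / 644204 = 41231525.53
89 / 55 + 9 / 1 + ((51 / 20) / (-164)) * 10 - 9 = 26387 / 18040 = 1.46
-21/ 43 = -0.49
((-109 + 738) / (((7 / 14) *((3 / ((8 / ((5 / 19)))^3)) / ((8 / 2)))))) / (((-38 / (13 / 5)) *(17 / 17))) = -6045485056 / 1875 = -3224258.70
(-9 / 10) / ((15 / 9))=-27 / 50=-0.54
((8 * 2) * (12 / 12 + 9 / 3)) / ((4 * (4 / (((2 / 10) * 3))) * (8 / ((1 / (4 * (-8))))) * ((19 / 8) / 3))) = -0.01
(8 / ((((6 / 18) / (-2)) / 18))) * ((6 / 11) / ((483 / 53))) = -91584 / 1771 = -51.71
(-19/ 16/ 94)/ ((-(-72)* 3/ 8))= -19/ 40608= -0.00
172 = 172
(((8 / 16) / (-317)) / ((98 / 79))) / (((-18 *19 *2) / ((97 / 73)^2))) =743311 / 226473376752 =0.00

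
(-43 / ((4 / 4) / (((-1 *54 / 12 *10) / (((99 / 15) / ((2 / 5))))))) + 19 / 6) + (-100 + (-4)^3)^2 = 1783085 / 66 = 27016.44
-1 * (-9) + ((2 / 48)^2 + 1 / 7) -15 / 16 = 33091 / 4032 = 8.21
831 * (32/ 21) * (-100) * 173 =-21906742.86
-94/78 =-47/39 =-1.21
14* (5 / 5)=14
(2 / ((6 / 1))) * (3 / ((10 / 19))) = 1.90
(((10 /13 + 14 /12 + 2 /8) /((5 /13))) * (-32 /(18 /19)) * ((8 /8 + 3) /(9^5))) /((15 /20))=-414656 /23914845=-0.02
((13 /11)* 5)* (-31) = -2015 /11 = -183.18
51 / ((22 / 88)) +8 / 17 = 3476 / 17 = 204.47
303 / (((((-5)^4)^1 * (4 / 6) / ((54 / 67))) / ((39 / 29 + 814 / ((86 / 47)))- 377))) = 2118036357 / 52218125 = 40.56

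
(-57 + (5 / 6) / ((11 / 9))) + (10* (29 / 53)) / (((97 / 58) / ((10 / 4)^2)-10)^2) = -816504593053 / 14512950144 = -56.26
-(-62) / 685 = 62 / 685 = 0.09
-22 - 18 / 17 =-392 / 17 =-23.06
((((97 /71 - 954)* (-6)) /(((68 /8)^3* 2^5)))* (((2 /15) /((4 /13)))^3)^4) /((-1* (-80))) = 1575812583429247397 /9886871676960000000000000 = 0.00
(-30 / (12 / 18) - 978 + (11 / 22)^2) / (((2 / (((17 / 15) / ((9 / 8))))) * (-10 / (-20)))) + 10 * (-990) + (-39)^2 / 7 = -10123823 / 945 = -10713.04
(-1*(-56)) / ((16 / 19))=66.50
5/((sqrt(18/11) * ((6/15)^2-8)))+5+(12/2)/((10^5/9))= 250027/50000-125 * sqrt(22)/1176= 4.50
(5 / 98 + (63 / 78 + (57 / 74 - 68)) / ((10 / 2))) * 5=-3118977 / 47138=-66.17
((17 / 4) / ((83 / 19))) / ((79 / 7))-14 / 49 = -36629 / 183596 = -0.20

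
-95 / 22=-4.32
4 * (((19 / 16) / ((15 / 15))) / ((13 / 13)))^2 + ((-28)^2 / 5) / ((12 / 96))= 403213 / 320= 1260.04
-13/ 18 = -0.72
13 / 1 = 13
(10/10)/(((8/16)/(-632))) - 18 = -1282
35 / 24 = 1.46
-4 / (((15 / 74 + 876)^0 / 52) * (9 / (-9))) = 208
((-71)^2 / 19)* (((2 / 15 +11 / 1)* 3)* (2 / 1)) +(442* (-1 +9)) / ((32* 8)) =26960099 / 1520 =17736.91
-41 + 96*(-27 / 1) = -2633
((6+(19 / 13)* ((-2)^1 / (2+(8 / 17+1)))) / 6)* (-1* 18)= -11868 / 767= -15.47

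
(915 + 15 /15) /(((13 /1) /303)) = 277548 /13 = 21349.85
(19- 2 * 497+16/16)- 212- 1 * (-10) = -1176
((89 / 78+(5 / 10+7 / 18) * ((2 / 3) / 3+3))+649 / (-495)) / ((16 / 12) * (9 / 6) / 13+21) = 2579 / 20250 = 0.13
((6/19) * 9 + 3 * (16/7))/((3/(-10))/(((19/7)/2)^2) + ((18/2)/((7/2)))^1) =20425/5072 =4.03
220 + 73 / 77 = 220.95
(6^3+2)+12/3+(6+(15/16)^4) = 14992833/65536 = 228.77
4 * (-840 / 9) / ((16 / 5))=-350 / 3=-116.67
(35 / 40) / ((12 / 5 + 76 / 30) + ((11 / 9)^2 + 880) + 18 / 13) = 36855 / 37394632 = 0.00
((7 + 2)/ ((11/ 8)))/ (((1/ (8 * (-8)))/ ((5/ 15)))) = -1536/ 11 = -139.64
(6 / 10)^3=27 / 125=0.22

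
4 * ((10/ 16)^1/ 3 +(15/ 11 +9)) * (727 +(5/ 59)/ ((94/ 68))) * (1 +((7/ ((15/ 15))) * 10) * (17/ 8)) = 1123534223023/ 244024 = 4604195.58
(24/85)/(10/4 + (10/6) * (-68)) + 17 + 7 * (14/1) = 6500231/56525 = 115.00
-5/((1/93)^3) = -4021785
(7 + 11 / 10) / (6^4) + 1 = 161 / 160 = 1.01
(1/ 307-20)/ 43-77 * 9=-9154432/ 13201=-693.47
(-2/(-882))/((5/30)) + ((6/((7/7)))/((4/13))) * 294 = 842753/147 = 5733.01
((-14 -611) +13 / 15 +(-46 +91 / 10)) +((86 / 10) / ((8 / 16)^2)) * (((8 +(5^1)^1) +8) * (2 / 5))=-372.07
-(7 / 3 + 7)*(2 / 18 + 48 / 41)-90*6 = -611024 / 1107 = -551.96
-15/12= -5/4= -1.25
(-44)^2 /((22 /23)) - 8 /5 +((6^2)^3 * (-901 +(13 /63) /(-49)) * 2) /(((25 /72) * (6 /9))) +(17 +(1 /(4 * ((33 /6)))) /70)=-27407058568907 /75460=-363199822.01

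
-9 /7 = -1.29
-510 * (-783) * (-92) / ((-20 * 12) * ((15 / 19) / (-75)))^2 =-5756314.22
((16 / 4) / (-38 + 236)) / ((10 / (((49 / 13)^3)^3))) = 1628413597910449 / 5249227189635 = 310.22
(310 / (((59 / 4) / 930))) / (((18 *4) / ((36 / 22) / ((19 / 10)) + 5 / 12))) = 77000125 / 221958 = 346.91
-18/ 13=-1.38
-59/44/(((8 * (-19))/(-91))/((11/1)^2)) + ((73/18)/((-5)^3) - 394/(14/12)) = -2082220969/4788000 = -434.88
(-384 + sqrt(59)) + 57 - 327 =-646.32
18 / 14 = 9 / 7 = 1.29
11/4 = 2.75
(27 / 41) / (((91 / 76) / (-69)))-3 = -152781 / 3731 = -40.95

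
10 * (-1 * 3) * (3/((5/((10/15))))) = -12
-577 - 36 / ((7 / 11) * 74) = -149641 / 259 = -577.76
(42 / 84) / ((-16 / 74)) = -37 / 16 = -2.31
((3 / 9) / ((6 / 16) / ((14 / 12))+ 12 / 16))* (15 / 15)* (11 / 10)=77 / 225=0.34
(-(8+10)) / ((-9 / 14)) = 28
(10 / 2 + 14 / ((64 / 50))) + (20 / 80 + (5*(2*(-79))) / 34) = -1917 / 272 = -7.05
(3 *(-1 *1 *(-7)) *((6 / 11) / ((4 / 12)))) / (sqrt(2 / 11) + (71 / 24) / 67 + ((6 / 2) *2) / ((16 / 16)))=843920208 / 147696749 - 139625856 *sqrt(22) / 1624664239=5.31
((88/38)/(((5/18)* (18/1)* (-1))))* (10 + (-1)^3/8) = -869/190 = -4.57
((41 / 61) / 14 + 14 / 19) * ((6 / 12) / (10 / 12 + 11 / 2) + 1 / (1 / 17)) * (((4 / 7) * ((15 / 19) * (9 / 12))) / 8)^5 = 1525127721046875 / 840820338133338816512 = 0.00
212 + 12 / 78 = 2758 / 13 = 212.15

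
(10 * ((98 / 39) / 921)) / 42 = 0.00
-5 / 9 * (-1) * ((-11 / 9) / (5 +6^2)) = -55 / 3321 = -0.02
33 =33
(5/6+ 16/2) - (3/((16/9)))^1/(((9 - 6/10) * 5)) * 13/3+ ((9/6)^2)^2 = 9221/672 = 13.72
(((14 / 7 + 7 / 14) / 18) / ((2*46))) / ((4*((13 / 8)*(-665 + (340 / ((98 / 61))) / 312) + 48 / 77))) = -2695 / 7704066522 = -0.00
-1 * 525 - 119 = -644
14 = 14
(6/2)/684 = 1/228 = 0.00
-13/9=-1.44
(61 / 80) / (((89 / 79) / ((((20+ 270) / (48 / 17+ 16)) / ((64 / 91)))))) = 216194797 / 14581760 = 14.83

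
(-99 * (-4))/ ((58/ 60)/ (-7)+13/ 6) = 13860/ 71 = 195.21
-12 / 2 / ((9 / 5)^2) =-50 / 27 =-1.85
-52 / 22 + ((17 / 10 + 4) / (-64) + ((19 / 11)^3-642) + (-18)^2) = -268584667 / 851840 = -315.30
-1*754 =-754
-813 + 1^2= -812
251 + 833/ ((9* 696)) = 1573097/ 6264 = 251.13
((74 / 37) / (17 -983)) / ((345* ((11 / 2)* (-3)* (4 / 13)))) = 13 / 10997910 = 0.00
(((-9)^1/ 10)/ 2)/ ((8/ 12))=-27/ 40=-0.68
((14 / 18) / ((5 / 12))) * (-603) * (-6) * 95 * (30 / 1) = 19247760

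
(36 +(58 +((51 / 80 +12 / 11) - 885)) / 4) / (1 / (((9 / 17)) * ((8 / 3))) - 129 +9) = 1798557 / 1259720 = 1.43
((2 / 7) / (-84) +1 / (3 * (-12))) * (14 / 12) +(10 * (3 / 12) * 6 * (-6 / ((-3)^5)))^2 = 4115 / 40824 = 0.10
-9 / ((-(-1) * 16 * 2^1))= -9 / 32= -0.28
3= 3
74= 74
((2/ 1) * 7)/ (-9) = -14/ 9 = -1.56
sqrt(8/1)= 2 * sqrt(2)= 2.83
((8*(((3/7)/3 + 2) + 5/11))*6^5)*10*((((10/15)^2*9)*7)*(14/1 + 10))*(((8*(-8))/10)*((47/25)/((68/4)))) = -143709437952/187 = -768499668.19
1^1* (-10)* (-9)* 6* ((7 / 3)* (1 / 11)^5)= 0.01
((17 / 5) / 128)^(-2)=409600 / 289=1417.30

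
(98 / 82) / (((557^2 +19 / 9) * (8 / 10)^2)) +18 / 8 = 824277357 / 366344512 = 2.25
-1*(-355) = 355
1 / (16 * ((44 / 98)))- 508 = -178767 / 352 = -507.86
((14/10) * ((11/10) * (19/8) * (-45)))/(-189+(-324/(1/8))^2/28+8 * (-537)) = -30723/43952560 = -0.00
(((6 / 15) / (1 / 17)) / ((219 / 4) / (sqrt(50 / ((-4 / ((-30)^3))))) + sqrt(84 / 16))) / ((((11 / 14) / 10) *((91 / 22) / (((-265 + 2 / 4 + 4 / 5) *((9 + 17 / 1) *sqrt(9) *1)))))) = -1291075200 / (73 *sqrt(15) + 1500 *sqrt(21)) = -180403.65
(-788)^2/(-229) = -620944/229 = -2711.55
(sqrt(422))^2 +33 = 455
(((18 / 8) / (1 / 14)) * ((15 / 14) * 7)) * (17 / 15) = 1071 / 4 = 267.75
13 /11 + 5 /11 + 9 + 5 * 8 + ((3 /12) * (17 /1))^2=12091 /176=68.70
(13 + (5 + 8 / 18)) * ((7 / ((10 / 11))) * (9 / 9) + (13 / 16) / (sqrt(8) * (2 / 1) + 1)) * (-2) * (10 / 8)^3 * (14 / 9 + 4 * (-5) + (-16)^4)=-11642598200425 / 321408-39765061375 * sqrt(2) / 80352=-36923609.11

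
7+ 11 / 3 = 10.67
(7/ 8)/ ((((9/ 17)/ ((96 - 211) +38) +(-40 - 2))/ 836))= -1915067/ 109974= -17.41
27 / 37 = 0.73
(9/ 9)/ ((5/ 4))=4/ 5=0.80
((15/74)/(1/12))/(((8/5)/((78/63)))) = 975/518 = 1.88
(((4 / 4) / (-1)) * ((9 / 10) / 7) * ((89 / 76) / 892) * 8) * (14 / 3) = -267 / 42370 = -0.01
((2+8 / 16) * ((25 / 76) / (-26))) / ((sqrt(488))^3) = -125 * sqrt(122) / 470572544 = -0.00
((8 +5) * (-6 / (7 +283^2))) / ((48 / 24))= -39 / 80096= -0.00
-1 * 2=-2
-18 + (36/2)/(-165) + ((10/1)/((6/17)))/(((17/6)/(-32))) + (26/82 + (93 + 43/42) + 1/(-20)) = -9236809/37884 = -243.82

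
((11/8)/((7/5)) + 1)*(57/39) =2109/728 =2.90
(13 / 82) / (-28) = -13 / 2296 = -0.01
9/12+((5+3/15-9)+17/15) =-23/12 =-1.92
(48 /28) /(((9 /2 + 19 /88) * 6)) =176 /2905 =0.06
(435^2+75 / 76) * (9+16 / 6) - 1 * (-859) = 167845659 / 76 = 2208495.51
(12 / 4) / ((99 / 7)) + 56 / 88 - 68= -67.15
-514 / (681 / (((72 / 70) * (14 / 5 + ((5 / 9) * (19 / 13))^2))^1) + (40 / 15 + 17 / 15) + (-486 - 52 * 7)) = 2434005880 / 3100786529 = 0.78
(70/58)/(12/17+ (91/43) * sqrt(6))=-2200310/68116157+ 39579995 * sqrt(6)/408696942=0.20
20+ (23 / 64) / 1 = 20.36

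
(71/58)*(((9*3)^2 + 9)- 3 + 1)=26128/29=900.97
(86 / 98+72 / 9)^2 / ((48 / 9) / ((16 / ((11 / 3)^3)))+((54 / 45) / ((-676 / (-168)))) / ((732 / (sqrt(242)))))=447949757549311875 / 93397644628081423 -191980160467875 * sqrt(2) / 146767727272699379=4.79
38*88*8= 26752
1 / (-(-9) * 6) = 1 / 54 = 0.02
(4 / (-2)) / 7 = -2 / 7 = -0.29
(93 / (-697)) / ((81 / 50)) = -1550 / 18819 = -0.08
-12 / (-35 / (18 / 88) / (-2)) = -54 / 385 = -0.14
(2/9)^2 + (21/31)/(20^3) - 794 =-15948878299/20088000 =-793.95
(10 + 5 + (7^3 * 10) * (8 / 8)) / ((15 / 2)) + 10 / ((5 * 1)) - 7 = 1363 / 3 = 454.33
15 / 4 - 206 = -809 / 4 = -202.25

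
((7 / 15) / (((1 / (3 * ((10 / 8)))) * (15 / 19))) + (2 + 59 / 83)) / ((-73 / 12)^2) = 294468 / 2211535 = 0.13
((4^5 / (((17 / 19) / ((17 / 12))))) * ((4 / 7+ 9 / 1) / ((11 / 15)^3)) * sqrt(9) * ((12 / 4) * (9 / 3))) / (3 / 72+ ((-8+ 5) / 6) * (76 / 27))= -777929.60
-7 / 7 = -1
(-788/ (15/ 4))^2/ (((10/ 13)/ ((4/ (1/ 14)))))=3214558.09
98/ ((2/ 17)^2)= 14161/ 2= 7080.50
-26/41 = -0.63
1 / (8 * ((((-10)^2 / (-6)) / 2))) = -3 / 200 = -0.02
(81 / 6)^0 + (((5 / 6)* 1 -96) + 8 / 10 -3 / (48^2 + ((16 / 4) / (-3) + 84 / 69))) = -222637789 / 2384520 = -93.37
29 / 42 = 0.69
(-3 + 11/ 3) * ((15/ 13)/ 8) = 5/ 52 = 0.10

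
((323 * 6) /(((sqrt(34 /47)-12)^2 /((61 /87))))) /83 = 87047854 /(2407 * (564-sqrt(1598))^2) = 0.13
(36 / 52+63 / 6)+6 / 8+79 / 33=24601 / 1716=14.34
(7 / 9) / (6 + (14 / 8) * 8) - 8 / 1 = -1433 / 180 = -7.96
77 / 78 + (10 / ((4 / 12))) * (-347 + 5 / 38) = -15420307 / 1482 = -10405.07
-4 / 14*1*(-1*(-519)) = -1038 / 7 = -148.29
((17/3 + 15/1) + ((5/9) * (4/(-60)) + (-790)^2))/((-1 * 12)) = -16851257/324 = -52010.05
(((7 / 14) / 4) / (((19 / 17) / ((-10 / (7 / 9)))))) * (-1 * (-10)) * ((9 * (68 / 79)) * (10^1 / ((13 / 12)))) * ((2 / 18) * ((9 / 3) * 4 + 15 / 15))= -1485.30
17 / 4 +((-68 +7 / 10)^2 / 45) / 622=12348679 / 2799000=4.41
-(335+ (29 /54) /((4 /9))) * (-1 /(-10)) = -8069 /240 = -33.62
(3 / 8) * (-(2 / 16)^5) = -3 / 262144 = -0.00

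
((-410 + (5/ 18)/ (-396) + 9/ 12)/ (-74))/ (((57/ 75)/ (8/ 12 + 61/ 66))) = 2552496625/ 220483296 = 11.58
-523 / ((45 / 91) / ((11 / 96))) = -523523 / 4320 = -121.19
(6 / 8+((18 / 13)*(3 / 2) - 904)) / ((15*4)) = -46861 / 3120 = -15.02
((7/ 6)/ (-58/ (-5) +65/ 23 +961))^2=648025/ 452988225936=0.00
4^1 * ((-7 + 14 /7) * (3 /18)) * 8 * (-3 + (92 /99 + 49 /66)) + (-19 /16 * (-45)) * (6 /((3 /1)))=338095 /2376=142.30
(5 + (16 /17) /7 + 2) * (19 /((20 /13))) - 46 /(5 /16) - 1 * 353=-980773 /2380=-412.09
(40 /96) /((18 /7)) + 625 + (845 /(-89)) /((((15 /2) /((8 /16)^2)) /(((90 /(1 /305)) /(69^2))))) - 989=-3718604909 /10169496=-365.66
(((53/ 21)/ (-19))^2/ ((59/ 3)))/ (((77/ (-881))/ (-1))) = 2474729/ 241083381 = 0.01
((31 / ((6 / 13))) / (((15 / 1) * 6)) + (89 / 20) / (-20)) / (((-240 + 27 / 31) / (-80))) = 0.18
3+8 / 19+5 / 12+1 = 1103 / 228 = 4.84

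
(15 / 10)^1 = 3 / 2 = 1.50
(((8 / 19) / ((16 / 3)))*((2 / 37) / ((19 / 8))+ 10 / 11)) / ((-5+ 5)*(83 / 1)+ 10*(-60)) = -3603 / 29385400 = -0.00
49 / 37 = 1.32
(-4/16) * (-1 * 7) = 7/4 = 1.75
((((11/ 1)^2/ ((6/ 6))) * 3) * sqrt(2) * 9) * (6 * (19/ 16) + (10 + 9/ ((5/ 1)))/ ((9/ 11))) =2815791 * sqrt(2)/ 40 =99553.25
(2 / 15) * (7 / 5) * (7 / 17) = 98 / 1275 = 0.08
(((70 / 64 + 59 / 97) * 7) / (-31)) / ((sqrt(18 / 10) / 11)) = -135597 * sqrt(5) / 96224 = -3.15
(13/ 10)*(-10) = -13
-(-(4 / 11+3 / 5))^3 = 148877 / 166375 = 0.89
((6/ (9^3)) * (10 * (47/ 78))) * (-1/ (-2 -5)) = 470/ 66339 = 0.01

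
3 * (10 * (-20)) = -600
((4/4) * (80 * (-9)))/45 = -16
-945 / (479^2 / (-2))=1890 / 229441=0.01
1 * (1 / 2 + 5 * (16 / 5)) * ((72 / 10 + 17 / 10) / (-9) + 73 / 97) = -22693 / 5820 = -3.90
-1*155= -155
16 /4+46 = 50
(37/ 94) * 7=259/ 94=2.76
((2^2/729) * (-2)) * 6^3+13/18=-89/54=-1.65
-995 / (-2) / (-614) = -0.81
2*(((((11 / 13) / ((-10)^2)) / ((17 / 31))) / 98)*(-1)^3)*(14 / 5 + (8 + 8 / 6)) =-341 / 89250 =-0.00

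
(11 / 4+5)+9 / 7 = 253 / 28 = 9.04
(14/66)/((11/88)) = 56/33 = 1.70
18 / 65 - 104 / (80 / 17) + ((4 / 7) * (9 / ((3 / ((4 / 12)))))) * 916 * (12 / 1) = 5695981 / 910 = 6259.32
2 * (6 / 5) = 12 / 5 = 2.40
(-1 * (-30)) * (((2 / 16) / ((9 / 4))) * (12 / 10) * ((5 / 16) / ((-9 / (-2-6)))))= 5 / 9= 0.56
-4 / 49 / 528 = -1 / 6468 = -0.00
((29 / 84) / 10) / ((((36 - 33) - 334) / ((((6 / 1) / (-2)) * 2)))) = 29 / 46340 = 0.00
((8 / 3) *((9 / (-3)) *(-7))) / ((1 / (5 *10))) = 2800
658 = 658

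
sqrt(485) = 22.02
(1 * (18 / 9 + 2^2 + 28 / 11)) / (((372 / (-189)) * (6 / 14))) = -6909 / 682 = -10.13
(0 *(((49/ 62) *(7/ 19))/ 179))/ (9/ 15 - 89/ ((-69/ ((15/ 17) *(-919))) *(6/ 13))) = 0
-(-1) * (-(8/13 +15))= -203/13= -15.62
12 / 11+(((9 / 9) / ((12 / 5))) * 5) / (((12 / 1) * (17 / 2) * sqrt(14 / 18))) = 25 * sqrt(7) / 2856+12 / 11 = 1.11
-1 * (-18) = 18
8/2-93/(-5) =113/5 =22.60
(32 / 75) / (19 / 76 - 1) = -0.57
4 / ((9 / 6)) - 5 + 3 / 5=-26 / 15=-1.73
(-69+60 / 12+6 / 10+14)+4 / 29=-7143 / 145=-49.26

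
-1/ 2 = -0.50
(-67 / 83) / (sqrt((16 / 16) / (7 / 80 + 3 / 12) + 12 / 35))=-201 * sqrt(82005) / 129646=-0.44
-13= -13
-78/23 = -3.39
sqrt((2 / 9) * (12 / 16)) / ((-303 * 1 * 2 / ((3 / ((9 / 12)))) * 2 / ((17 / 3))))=-17 * sqrt(6) / 5454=-0.01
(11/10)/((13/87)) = 957/130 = 7.36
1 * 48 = 48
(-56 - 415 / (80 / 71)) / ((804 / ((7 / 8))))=-15841 / 34304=-0.46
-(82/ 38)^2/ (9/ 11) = -18491/ 3249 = -5.69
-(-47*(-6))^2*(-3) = 238572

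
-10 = -10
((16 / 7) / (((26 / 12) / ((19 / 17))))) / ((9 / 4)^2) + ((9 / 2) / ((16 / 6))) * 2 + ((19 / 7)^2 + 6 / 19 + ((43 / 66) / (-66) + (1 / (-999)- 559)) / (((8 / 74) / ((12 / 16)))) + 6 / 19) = -166338419659369 / 43020065088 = -3866.53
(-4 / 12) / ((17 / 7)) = -7 / 51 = -0.14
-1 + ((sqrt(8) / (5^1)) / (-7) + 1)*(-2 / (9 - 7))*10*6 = -61 + 24*sqrt(2) / 7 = -56.15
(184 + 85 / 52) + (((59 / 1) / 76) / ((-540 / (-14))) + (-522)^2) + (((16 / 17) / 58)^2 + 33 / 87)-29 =17676886278712691 / 64835751240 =272641.03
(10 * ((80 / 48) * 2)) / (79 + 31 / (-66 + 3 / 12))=26300 / 61959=0.42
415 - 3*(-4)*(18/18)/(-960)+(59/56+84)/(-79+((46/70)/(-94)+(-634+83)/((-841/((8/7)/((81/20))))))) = 20170712621683/48732305360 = 413.91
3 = 3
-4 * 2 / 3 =-2.67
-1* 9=-9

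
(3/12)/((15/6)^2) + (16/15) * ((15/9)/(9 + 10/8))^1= 1969/9225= 0.21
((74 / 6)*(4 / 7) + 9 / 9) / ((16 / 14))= 7.04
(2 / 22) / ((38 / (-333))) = -0.80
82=82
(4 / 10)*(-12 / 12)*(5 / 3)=-2 / 3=-0.67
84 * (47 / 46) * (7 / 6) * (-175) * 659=-265593475 / 23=-11547542.39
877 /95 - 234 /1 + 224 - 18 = -1783 /95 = -18.77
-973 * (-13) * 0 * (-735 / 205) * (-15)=0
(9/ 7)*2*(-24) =-432/ 7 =-61.71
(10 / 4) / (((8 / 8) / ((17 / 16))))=2.66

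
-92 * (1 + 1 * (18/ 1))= -1748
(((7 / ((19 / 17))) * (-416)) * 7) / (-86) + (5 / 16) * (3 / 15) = 2773041 / 13072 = 212.14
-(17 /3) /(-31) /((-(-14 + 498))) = -17 /45012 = -0.00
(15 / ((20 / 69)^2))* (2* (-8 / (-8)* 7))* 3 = 299943 / 40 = 7498.58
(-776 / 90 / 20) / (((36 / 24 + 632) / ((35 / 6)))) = -97 / 24435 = -0.00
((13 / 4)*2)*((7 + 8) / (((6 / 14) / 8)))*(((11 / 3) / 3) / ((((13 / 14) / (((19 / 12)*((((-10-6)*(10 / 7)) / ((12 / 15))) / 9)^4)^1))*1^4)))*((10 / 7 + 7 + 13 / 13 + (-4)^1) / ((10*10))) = 1270720000000 / 60761421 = 20913.27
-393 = -393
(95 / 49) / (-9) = -95 / 441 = -0.22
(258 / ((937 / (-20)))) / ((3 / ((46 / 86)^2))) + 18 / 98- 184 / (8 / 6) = -273121963 / 1974259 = -138.34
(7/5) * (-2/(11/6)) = -84/55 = -1.53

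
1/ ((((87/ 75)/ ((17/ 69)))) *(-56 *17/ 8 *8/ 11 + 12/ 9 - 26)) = -935/ 489578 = -0.00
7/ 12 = 0.58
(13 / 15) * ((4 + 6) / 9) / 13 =2 / 27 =0.07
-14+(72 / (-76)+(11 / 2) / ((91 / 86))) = -16857 / 1729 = -9.75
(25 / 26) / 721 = 25 / 18746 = 0.00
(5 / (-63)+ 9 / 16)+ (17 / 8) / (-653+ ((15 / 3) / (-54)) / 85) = 0.48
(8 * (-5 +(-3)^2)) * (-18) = -576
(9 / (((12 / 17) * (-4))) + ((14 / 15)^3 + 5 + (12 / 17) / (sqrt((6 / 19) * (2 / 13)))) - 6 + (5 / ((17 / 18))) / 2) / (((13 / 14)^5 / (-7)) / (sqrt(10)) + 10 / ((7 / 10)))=-676031372249830912 / 13276725386350641309 - 58338256636175698 * sqrt(10) / 1659590673293830163625 + 2795664010048 * sqrt(7410) / 491730569864838567 + 4049565169664000 * sqrt(741) / 491730569864838567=0.17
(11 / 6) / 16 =11 / 96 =0.11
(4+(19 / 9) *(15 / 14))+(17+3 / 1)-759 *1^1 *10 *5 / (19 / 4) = -6354643 / 798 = -7963.21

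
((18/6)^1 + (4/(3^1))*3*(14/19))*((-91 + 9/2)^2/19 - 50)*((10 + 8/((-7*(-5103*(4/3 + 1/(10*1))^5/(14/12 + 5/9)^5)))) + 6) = 793222467350480899678/24245199431124651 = 32716.68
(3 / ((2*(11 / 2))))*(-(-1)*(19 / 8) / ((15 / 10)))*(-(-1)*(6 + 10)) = 6.91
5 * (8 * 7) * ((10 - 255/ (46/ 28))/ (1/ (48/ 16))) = -2805600/ 23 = -121982.61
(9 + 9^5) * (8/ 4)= 118116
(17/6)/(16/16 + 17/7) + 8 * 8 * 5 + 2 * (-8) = 43895/144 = 304.83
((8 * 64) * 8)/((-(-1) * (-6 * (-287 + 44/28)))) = 7168/2997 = 2.39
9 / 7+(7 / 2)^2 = 379 / 28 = 13.54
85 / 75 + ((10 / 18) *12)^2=2051 / 45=45.58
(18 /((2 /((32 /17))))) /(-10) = -144 /85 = -1.69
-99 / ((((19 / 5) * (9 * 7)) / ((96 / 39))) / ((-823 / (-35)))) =-289696 / 12103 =-23.94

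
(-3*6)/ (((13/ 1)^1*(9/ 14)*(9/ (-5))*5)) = 28/ 117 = 0.24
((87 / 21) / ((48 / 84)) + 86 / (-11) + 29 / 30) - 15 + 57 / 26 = -106471 / 8580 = -12.41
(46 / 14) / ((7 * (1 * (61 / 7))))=23 / 427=0.05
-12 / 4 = -3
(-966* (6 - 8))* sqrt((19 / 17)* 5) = 1932* sqrt(1615) / 17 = 4567.14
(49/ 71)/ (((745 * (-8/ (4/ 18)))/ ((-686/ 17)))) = 16807/ 16185870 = 0.00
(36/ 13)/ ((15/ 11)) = 132/ 65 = 2.03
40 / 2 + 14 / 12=127 / 6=21.17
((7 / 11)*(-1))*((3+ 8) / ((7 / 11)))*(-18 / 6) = 33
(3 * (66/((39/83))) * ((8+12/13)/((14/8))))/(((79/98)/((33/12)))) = 97858992/13351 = 7329.71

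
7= 7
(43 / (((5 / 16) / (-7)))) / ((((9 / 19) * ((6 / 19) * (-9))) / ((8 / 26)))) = 3477152 / 15795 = 220.14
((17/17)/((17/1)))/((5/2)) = 2/85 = 0.02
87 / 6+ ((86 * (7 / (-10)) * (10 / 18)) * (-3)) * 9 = 1835 / 2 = 917.50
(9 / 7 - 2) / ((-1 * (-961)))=-5 / 6727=-0.00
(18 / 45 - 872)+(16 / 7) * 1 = -30426 / 35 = -869.31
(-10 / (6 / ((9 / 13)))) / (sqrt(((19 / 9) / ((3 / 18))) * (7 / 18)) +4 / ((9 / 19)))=-540 / 3679 +135 * sqrt(399) / 69901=-0.11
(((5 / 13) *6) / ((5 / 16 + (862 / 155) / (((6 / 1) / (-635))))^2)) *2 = 132848640 / 9960565640077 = 0.00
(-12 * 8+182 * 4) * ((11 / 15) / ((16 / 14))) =6083 / 15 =405.53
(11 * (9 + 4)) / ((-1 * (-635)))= 143 / 635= 0.23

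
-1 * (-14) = 14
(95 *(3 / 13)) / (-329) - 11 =-11.07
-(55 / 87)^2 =-3025 / 7569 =-0.40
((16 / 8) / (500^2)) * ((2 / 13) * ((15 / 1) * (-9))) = -27 / 162500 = -0.00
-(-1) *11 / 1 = 11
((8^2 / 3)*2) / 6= 64 / 9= 7.11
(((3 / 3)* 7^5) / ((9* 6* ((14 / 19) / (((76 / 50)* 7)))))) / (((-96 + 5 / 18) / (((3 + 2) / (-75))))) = 6067327 / 1938375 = 3.13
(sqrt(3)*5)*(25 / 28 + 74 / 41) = 15485*sqrt(3) / 1148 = 23.36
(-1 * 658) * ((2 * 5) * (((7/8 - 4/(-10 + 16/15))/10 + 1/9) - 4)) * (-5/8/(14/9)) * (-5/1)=212932325/4288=49657.73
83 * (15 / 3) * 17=7055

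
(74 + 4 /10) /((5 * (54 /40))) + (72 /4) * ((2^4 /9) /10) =128 /9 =14.22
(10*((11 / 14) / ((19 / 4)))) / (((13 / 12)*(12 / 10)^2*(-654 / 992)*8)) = -341000 / 1696149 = -0.20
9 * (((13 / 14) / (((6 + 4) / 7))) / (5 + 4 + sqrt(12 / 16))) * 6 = 2106 / 535- 117 * sqrt(3) / 535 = 3.56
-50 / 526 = -25 / 263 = -0.10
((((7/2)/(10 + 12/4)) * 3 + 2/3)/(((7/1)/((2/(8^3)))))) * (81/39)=1035/605696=0.00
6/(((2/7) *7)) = 3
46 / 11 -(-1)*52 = 56.18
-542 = -542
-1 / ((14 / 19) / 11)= -209 / 14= -14.93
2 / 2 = 1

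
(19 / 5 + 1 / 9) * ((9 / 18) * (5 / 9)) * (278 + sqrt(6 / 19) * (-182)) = 24464 / 81- 16016 * sqrt(114) / 1539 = 190.91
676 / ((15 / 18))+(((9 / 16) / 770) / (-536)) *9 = 5356775343 / 6603520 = 811.20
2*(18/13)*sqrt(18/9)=36*sqrt(2)/13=3.92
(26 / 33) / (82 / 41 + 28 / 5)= 65 / 627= 0.10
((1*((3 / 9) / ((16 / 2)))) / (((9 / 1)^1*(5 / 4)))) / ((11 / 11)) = 1 / 270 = 0.00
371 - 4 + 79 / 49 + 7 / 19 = 343521 / 931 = 368.98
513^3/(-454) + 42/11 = -1485043599/4994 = -297365.56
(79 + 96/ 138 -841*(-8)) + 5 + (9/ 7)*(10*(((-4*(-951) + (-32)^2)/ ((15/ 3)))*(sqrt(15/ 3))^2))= 11090804/ 161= 68886.98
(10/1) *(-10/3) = -100/3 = -33.33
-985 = -985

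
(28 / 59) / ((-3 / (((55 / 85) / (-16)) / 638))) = 7 / 698088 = 0.00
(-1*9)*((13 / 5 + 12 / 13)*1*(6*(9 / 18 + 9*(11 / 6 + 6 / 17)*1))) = -4241538 / 1105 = -3838.50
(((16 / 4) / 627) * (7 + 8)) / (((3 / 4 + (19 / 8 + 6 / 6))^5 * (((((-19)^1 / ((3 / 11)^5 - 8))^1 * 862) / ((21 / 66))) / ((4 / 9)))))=0.00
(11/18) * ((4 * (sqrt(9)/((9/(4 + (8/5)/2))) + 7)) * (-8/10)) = -3784/225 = -16.82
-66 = -66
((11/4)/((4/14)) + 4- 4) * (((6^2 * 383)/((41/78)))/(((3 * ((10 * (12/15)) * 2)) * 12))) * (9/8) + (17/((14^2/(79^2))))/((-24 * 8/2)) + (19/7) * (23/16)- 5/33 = 16674018833/33944064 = 491.22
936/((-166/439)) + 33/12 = -820895/332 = -2472.58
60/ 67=0.90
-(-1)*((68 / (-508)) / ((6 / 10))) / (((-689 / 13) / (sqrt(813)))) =0.12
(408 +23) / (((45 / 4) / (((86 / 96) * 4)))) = 137.28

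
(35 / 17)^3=42875 / 4913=8.73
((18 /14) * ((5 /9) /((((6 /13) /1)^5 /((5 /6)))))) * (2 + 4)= 9282325 /54432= 170.53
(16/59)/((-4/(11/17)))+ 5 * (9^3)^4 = 1416384125452171/1003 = 1412147682404.96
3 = 3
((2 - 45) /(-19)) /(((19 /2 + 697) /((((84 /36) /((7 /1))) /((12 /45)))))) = 215 /53694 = 0.00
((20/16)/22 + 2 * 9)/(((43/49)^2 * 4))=3815189/650848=5.86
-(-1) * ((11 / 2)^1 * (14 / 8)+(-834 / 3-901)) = -9355 / 8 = -1169.38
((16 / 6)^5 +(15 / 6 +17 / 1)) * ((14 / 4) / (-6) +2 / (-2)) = -1425247 / 5832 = -244.38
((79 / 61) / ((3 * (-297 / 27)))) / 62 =-79 / 124806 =-0.00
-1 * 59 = -59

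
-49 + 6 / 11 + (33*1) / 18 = -3077 / 66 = -46.62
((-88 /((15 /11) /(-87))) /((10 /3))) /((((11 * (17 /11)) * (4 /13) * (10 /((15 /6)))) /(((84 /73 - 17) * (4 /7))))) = -158336607 /217175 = -729.07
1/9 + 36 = 325/9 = 36.11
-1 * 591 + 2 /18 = -590.89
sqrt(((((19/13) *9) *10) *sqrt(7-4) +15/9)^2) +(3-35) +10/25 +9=-314/15 +1710 *sqrt(3)/13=206.90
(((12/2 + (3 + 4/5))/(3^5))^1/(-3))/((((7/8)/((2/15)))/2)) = -224/54675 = -0.00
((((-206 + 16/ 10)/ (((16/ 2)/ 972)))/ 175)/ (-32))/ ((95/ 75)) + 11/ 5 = 86657/ 15200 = 5.70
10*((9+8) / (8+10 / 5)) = 17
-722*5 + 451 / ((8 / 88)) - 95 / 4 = 5309 / 4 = 1327.25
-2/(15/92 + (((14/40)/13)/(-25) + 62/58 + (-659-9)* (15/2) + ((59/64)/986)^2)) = 0.00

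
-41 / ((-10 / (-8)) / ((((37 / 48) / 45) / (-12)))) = 1517 / 32400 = 0.05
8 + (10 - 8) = 10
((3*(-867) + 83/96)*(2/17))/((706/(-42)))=1747291/96016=18.20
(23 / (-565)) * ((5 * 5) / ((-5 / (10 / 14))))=115 / 791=0.15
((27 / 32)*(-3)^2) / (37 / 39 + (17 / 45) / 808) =14357655 / 1794644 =8.00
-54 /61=-0.89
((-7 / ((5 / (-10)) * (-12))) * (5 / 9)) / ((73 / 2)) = -35 / 1971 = -0.02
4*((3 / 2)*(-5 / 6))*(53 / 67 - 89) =29550 / 67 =441.04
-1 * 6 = -6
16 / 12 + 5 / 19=91 / 57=1.60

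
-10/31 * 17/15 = -34/93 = -0.37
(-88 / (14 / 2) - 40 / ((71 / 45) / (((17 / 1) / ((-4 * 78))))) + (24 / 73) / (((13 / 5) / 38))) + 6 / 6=-2539854 / 471653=-5.39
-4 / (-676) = 1 / 169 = 0.01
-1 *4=-4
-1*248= -248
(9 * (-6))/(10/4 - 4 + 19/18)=243/2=121.50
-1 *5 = -5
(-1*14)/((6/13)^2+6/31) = -36673/1065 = -34.43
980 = 980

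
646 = 646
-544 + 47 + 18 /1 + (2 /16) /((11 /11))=-3831 /8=-478.88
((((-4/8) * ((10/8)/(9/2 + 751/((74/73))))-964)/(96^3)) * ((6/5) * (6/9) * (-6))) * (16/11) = 0.01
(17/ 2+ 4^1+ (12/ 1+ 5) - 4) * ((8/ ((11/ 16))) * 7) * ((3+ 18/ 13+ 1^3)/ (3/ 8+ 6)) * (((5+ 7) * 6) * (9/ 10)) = 16257024/ 143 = 113685.48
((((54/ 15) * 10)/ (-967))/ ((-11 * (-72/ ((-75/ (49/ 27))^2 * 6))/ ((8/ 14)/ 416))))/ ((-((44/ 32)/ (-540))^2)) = 28697814000000/ 281214740807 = 102.05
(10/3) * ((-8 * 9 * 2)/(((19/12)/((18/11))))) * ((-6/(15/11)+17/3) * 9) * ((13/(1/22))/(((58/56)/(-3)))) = 135862272/29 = 4684905.93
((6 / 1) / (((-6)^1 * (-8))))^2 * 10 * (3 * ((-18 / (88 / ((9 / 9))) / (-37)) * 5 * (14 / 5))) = 945 / 26048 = 0.04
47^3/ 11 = 103823/ 11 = 9438.45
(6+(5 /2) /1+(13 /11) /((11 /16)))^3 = 15124197817 /14172488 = 1067.15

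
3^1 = 3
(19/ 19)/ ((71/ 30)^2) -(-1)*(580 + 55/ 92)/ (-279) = -27351535/ 14376932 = -1.90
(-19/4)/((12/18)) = -57/8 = -7.12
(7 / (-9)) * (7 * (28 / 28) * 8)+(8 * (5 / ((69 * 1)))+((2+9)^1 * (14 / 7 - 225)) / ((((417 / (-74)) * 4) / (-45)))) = -284285993 / 57546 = -4940.15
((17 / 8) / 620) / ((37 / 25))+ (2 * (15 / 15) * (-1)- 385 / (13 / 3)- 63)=-73406895 / 477152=-153.84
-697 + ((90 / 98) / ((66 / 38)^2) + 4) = -4106992 / 5929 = -692.70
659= 659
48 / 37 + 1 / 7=373 / 259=1.44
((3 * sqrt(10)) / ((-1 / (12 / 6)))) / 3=-6.32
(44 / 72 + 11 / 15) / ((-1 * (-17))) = 121 / 1530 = 0.08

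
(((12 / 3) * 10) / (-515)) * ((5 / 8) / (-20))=1 / 412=0.00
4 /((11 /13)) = 52 /11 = 4.73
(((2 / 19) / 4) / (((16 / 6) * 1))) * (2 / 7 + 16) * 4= 9 / 14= 0.64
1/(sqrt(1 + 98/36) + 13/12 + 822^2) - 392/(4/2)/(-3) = 12885676857619736/197229743352915 - 24*sqrt(134)/65743247784305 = 65.33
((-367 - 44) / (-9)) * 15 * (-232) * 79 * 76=-954155680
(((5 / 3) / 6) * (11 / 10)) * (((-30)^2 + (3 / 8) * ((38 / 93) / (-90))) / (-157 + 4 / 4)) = -110483791 / 62674560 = -1.76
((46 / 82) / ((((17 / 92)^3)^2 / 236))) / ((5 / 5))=3291294947295232 / 989640329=3325748.61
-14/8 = -7/4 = -1.75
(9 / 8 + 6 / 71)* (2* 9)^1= 6183 / 284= 21.77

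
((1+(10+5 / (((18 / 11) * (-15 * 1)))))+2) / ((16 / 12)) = 691 / 72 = 9.60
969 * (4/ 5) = 3876/ 5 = 775.20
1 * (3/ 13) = 3/ 13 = 0.23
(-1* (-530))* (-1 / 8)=-265 / 4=-66.25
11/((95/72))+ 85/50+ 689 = 132817/190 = 699.04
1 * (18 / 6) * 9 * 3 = 81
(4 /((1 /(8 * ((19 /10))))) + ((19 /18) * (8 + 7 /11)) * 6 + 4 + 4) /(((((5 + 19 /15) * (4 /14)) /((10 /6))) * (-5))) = -142639 /6204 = -22.99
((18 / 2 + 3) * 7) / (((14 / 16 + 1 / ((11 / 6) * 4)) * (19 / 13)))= 96096 / 1691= 56.83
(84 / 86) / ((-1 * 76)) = -21 / 1634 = -0.01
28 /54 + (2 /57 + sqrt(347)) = 284 /513 + sqrt(347) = 19.18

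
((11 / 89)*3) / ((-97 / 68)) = -2244 / 8633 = -0.26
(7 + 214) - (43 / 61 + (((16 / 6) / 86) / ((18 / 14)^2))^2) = 1467180010862 / 6660077661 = 220.29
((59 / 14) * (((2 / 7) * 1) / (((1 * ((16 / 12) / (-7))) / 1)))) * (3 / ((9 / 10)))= -295 / 14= -21.07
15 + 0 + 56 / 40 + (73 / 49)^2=223527 / 12005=18.62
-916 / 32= -229 / 8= -28.62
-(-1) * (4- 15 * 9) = -131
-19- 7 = -26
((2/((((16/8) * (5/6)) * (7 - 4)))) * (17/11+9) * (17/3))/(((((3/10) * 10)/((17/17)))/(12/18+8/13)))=39440/3861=10.21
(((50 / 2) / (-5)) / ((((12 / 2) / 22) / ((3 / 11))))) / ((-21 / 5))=25 / 21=1.19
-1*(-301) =301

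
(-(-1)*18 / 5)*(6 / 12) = 9 / 5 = 1.80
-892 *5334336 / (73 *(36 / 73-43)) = 4758227712 / 3103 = 1533428.20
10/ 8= 5/ 4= 1.25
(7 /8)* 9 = 63 /8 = 7.88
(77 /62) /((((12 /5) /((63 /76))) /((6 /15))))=1617 /9424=0.17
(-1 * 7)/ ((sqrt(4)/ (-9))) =63/ 2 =31.50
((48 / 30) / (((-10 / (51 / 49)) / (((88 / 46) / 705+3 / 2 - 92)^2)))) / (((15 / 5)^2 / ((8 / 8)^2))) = -2988256364057 / 19719466875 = -151.54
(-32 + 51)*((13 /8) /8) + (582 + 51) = 40759 /64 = 636.86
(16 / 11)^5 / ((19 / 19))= 6.51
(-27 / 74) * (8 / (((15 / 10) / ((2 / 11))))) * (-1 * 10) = 1440 / 407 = 3.54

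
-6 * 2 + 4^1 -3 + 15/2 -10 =-27/2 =-13.50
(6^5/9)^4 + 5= 557256278021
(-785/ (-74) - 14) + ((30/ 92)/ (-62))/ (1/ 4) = -180073/ 52762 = -3.41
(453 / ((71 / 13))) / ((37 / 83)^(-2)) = 16.48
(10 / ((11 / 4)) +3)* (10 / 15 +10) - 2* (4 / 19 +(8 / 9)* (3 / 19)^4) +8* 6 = 509042792 / 4300593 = 118.37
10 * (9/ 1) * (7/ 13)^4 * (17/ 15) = 244902/ 28561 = 8.57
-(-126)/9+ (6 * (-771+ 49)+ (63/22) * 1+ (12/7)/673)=-447229099/103642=-4315.13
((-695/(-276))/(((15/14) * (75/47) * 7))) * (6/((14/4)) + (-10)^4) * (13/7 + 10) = 825287758/33075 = 24952.01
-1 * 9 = -9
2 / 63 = 0.03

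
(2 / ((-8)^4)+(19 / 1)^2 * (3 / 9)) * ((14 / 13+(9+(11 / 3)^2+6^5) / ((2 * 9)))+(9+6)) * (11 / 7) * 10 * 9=9619653743645 / 1257984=7646880.84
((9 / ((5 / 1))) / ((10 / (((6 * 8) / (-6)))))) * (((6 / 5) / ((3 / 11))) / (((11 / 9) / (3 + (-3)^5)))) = 31104 / 25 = 1244.16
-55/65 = -11/13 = -0.85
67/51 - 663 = -33746/51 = -661.69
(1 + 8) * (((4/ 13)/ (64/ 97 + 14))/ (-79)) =-194/ 81133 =-0.00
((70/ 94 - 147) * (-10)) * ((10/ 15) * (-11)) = -1512280/ 141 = -10725.39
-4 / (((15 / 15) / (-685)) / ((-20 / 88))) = -6850 / 11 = -622.73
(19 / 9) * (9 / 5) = 19 / 5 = 3.80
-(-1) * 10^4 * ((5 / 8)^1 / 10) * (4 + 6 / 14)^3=18619375 / 343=54283.89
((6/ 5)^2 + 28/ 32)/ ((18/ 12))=463/ 300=1.54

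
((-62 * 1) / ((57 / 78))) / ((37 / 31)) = -49972 / 703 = -71.08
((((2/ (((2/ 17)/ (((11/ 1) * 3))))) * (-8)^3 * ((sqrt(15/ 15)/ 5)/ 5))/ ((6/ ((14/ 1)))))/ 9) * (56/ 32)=-1172864/ 225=-5212.73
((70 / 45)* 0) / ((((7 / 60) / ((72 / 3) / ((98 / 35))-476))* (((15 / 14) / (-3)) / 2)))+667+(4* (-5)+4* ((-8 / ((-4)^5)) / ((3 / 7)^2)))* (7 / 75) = 14367223 / 21600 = 665.15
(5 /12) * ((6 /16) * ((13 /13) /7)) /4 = 5 /896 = 0.01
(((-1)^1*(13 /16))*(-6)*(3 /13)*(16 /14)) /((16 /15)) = 135 /112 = 1.21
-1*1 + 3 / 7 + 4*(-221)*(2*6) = -74260 / 7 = -10608.57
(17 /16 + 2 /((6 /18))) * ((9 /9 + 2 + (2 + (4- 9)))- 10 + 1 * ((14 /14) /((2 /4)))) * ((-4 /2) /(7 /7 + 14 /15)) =1695 /29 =58.45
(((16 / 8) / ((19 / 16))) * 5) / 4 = 40 / 19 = 2.11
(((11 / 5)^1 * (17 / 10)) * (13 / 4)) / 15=2431 / 3000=0.81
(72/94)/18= 2/47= 0.04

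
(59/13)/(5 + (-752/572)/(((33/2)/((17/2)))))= 21417/20399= 1.05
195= 195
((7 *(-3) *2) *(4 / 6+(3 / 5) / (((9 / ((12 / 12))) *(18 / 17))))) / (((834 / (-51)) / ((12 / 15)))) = 46886 / 31275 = 1.50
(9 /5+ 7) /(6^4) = 11 /1620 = 0.01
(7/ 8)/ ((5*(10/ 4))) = 7/ 100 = 0.07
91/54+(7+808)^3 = 29232542341/54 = 541343376.69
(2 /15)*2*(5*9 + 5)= 40 /3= 13.33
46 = 46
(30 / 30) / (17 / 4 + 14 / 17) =68 / 345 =0.20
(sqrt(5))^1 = sqrt(5) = 2.24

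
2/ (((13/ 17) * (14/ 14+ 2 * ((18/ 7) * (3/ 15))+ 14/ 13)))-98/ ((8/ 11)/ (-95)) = 12802.09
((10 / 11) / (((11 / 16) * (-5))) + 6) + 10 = 1904 / 121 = 15.74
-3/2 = -1.50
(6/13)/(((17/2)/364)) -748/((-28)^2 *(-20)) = 1320299/66640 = 19.81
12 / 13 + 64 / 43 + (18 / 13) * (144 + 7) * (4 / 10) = 240488 / 2795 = 86.04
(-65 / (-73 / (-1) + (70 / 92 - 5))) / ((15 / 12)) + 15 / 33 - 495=-17233032 / 34793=-495.30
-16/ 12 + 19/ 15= -1/ 15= -0.07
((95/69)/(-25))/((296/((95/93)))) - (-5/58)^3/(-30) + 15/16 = 43420125391/46325247048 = 0.94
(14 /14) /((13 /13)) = 1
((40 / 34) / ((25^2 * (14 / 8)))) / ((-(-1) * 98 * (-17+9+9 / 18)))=-16 / 10933125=-0.00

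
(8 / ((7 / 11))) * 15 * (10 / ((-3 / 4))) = -17600 / 7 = -2514.29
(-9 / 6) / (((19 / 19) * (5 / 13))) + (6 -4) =-19 / 10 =-1.90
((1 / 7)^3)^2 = 1 / 117649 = 0.00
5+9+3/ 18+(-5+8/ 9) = 181/ 18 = 10.06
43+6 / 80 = 1723 / 40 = 43.08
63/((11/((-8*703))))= -354312/11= -32210.18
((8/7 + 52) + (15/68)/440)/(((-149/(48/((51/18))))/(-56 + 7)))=296.08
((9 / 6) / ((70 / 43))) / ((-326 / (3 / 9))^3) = -43 / 43653929760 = -0.00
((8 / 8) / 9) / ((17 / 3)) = 1 / 51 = 0.02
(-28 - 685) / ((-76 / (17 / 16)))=9.97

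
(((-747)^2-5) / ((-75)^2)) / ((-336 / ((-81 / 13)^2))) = -33898743 / 2957500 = -11.46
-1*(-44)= 44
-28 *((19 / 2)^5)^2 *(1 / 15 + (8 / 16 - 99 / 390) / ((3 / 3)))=-2617965292081027 / 49920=-52443214985.60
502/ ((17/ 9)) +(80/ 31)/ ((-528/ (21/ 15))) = 4621795/ 17391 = 265.76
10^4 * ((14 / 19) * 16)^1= 2240000 / 19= 117894.74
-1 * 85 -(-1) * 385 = 300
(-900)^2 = 810000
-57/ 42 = -19/ 14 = -1.36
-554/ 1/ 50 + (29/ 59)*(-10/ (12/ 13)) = -145183/ 8850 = -16.40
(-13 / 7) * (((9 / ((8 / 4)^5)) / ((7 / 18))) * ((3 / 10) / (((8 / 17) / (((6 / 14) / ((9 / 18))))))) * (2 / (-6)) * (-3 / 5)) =-0.15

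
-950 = -950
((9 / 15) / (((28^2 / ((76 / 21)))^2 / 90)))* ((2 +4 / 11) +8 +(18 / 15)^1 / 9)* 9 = 1406817 / 12941390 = 0.11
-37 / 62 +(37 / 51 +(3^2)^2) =256529 / 3162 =81.13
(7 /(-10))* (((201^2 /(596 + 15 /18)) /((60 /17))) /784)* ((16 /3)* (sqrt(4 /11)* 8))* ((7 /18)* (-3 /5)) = 152626* sqrt(11) /4923875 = 0.10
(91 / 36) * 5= 455 / 36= 12.64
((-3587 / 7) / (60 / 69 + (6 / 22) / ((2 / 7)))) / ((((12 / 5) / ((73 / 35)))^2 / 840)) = -24180630595 / 135681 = -178216.78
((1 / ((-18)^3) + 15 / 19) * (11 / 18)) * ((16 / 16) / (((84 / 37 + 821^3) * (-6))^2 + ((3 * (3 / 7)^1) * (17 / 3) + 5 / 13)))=119853843109 / 2739365039430803895404058549792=0.00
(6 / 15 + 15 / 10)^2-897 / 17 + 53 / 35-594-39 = -8099621 / 11900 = -680.64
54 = 54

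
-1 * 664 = -664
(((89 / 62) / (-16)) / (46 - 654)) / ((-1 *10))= -89 / 6031360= -0.00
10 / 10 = 1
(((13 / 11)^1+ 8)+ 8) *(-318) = -60102 / 11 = -5463.82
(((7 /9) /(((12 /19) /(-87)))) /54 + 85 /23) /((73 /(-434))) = -16606793 /1631988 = -10.18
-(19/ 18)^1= -19/ 18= -1.06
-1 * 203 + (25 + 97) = -81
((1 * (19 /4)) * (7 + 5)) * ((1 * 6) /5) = 68.40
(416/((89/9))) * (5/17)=18720/1513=12.37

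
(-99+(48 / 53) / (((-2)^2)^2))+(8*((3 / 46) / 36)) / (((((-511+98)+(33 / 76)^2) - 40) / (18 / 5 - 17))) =-4731779419444 / 47823302115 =-98.94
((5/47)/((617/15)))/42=25/405986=0.00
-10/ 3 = -3.33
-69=-69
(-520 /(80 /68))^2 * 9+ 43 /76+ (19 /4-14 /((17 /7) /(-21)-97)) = 1758281.46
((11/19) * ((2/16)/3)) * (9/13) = 33/1976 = 0.02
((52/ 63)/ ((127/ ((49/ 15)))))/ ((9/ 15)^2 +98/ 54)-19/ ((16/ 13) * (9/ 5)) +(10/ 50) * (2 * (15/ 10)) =-267347887/ 33558480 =-7.97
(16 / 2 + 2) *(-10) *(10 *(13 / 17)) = -13000 / 17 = -764.71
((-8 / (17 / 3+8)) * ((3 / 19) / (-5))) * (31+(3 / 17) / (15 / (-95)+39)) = 1555932 / 2714815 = 0.57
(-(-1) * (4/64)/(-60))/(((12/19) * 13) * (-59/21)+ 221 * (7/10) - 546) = 0.00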